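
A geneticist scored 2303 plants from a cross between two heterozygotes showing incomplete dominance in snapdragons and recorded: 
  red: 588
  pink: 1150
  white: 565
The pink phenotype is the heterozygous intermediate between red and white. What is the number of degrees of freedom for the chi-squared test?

With incomplete dominance, a heterozygote × heterozygote cross gives a 1:2:1 phenotypic ratio.
A goodness-of-fit test with 3 phenotype classes has df = 3 − 1 = 2.

2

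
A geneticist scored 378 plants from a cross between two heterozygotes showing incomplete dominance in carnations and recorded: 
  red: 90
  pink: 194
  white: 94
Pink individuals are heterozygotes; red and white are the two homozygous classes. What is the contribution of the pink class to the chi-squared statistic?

0.132

With incomplete dominance, a heterozygote × heterozygote cross gives a 1:2:1 phenotypic ratio.
Total ratio parts = 4. Expected numbers out of 378:
  red: 378 × 1/4 = 94.5
  pink: 378 × 2/4 = 189
  white: 378 × 1/4 = 94.5
Contribution of pink: (194 − 189)² / 189 = 0.1323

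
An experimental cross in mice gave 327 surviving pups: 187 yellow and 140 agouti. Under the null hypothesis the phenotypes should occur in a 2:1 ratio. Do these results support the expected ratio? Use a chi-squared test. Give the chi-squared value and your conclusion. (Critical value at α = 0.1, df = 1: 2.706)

13.225; not consistent

Under the 2:1 hypothesis (Σ ratio = 3, N = 327):
  yellow: 327 × 2/3 = 218
  agouti: 327 × 1/3 = 109
χ² = Σ (O − E)² / E
  yellow: (187 − 218)² / 218 = 4.4083
  agouti: (140 − 109)² / 109 = 8.8165
χ² = 4.4083 + 8.8165 = 13.2248 ≈ 13.225
Degrees of freedom = 2 − 1 = 1; critical value at α = 0.1 is 2.706.
Since 13.225 > 2.706, we reject the null hypothesis — the data do not fit the 2:1 ratio.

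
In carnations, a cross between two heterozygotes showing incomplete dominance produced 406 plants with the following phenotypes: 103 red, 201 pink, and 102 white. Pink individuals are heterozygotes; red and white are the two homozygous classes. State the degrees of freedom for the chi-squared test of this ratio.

With incomplete dominance, a heterozygote × heterozygote cross gives a 1:2:1 phenotypic ratio.
A goodness-of-fit test with 3 phenotype classes has df = 3 − 1 = 2.

2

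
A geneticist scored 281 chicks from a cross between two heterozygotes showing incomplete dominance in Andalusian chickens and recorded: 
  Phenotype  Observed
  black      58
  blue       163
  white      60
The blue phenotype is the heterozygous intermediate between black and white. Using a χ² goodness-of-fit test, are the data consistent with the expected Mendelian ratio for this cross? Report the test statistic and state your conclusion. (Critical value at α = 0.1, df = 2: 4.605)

With incomplete dominance, a heterozygote × heterozygote cross gives a 1:2:1 phenotypic ratio.
Under the 1:2:1 hypothesis (Σ ratio = 4, N = 281):
  black: 281 × 1/4 = 70.25
  blue: 281 × 2/4 = 140.5
  white: 281 × 1/4 = 70.25
χ² = Σ (O − E)² / E
  black: (58 − 70.25)² / 70.25 = 2.1361
  blue: (163 − 140.5)² / 140.5 = 3.6032
  white: (60 − 70.25)² / 70.25 = 1.4956
χ² = 2.1361 + 3.6032 + 1.4956 = 7.2349 ≈ 7.235
Degrees of freedom = 3 − 1 = 2; critical value at α = 0.1 is 4.605.
Since 7.235 > 4.605, we reject the null hypothesis — the data do not fit the 1:2:1 ratio.

7.235; not consistent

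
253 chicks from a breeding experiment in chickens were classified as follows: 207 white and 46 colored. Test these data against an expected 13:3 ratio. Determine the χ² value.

0.054

Under the 13:3 hypothesis (Σ ratio = 16, N = 253):
  white: 253 × 13/16 = 205.5625
  colored: 253 × 3/16 = 47.4375
χ² = Σ (O − E)² / E
  white: (207 − 205.5625)² / 205.5625 = 0.0101
  colored: (46 − 47.4375)² / 47.4375 = 0.0436
χ² = 0.0101 + 0.0436 = 0.0537 ≈ 0.054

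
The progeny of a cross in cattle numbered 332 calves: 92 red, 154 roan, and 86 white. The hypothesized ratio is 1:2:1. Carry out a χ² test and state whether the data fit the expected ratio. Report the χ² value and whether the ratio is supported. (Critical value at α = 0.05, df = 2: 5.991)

1.952; consistent

Under the 1:2:1 hypothesis (Σ ratio = 4, N = 332):
  red: 332 × 1/4 = 83
  roan: 332 × 2/4 = 166
  white: 332 × 1/4 = 83
χ² = Σ (O − E)² / E
  red: (92 − 83)² / 83 = 0.9759
  roan: (154 − 166)² / 166 = 0.8675
  white: (86 − 83)² / 83 = 0.1084
χ² = 0.9759 + 0.8675 + 0.1084 = 1.9518 ≈ 1.952
Degrees of freedom = 3 − 1 = 2; critical value at α = 0.05 is 5.991.
Since 1.952 < 5.991, we fail to reject the null hypothesis — the data are consistent with the 1:2:1 ratio.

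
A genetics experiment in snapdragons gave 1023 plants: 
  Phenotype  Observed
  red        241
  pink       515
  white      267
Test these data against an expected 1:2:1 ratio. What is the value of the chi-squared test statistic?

1.370

Under the 1:2:1 hypothesis (Σ ratio = 4, N = 1023):
  red: 1023 × 1/4 = 255.75
  pink: 1023 × 2/4 = 511.5
  white: 1023 × 1/4 = 255.75
χ² = Σ (O − E)² / E
  red: (241 − 255.75)² / 255.75 = 0.8507
  pink: (515 − 511.5)² / 511.5 = 0.0239
  white: (267 − 255.75)² / 255.75 = 0.4949
χ² = 0.8507 + 0.0239 + 0.4949 = 1.3695 ≈ 1.370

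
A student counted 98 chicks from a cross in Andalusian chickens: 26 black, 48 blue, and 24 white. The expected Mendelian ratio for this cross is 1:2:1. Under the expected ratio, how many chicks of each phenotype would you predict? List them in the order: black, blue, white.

24.5, 49, 24.5

Total ratio parts = 4. Expected numbers out of 98:
  black: 98 × 1/4 = 24.5
  blue: 98 × 2/4 = 49
  white: 98 × 1/4 = 24.5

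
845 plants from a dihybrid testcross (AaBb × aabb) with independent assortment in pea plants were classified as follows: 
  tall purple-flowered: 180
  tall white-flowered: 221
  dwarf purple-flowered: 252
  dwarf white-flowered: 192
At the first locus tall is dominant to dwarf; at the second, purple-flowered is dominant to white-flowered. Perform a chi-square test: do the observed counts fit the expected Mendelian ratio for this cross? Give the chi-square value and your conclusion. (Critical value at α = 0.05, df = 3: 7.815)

A dihybrid testcross with independent assortment gives a 1:1:1:1 ratio.
Total ratio parts = 4. Expected numbers out of 845:
  tall purple-flowered: 845 × 1/4 = 211.25
  tall white-flowered: 845 × 1/4 = 211.25
  dwarf purple-flowered: 845 × 1/4 = 211.25
  dwarf white-flowered: 845 × 1/4 = 211.25
χ² = Σ (O − E)² / E
  tall purple-flowered: (180 − 211.25)² / 211.25 = 4.6228
  tall white-flowered: (221 − 211.25)² / 211.25 = 0.4500
  dwarf purple-flowered: (252 − 211.25)² / 211.25 = 7.8607
  dwarf white-flowered: (192 − 211.25)² / 211.25 = 1.7541
χ² = 4.6228 + 0.4500 + 7.8607 + 1.7541 = 14.6876 ≈ 14.688
Degrees of freedom = 4 − 1 = 3; critical value at α = 0.05 is 7.815.
Since 14.688 > 7.815, we reject the null hypothesis — the data do not fit the 1:1:1:1 ratio.

14.688; not consistent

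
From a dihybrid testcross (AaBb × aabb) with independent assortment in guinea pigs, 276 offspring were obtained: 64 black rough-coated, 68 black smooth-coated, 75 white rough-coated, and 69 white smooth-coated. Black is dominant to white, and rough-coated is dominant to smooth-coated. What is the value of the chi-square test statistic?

0.899

A dihybrid testcross with independent assortment gives a 1:1:1:1 ratio.
Total ratio parts = 4. Expected numbers out of 276:
  black rough-coated: 276 × 1/4 = 69
  black smooth-coated: 276 × 1/4 = 69
  white rough-coated: 276 × 1/4 = 69
  white smooth-coated: 276 × 1/4 = 69
χ² = Σ (O − E)² / E
  black rough-coated: (64 − 69)² / 69 = 0.3623
  black smooth-coated: (68 − 69)² / 69 = 0.0145
  white rough-coated: (75 − 69)² / 69 = 0.5217
  white smooth-coated: (69 − 69)² / 69 = 0.0000
χ² = 0.3623 + 0.0145 + 0.5217 + 0.0000 = 0.8985 ≈ 0.899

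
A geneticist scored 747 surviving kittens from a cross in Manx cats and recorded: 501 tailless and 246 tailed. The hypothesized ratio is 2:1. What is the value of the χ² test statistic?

0.054

The 2:1 ratio has 3 parts, so with N = 747 the expected counts are:
  tailless: 747 × 2/3 = 498
  tailed: 747 × 1/3 = 249
χ² = Σ (O − E)² / E
  tailless: (501 − 498)² / 498 = 0.0181
  tailed: (246 − 249)² / 249 = 0.0361
χ² = 0.0181 + 0.0361 = 0.0542 ≈ 0.054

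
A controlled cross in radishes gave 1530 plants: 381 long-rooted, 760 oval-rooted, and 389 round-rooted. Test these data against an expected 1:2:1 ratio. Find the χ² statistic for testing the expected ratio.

Total ratio parts = 4. Expected numbers out of 1530:
  long-rooted: 1530 × 1/4 = 382.5
  oval-rooted: 1530 × 2/4 = 765
  round-rooted: 1530 × 1/4 = 382.5
χ² = Σ (O − E)² / E
  long-rooted: (381 − 382.5)² / 382.5 = 0.0059
  oval-rooted: (760 − 765)² / 765 = 0.0327
  round-rooted: (389 − 382.5)² / 382.5 = 0.1105
χ² = 0.0059 + 0.0327 + 0.1105 = 0.1491 ≈ 0.149

0.149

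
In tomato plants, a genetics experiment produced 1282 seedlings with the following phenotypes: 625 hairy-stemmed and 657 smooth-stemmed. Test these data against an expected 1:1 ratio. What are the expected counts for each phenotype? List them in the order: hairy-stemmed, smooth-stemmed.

641, 641

Total ratio parts = 2. Expected numbers out of 1282:
  hairy-stemmed: 1282 × 1/2 = 641
  smooth-stemmed: 1282 × 1/2 = 641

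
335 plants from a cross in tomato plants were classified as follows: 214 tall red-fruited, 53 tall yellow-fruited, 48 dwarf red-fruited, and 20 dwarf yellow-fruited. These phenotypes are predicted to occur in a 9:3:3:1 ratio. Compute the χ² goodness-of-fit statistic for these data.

Under the 9:3:3:1 hypothesis (Σ ratio = 16, N = 335):
  tall red-fruited: 335 × 9/16 = 188.4375
  tall yellow-fruited: 335 × 3/16 = 62.8125
  dwarf red-fruited: 335 × 3/16 = 62.8125
  dwarf yellow-fruited: 335 × 1/16 = 20.9375
χ² = Σ (O − E)² / E
  tall red-fruited: (214 − 188.4375)² / 188.4375 = 3.4677
  tall yellow-fruited: (53 − 62.8125)² / 62.8125 = 1.5329
  dwarf red-fruited: (48 − 62.8125)² / 62.8125 = 3.4931
  dwarf yellow-fruited: (20 − 20.9375)² / 20.9375 = 0.0420
χ² = 3.4677 + 1.5329 + 3.4931 + 0.0420 = 8.5357 ≈ 8.536

8.536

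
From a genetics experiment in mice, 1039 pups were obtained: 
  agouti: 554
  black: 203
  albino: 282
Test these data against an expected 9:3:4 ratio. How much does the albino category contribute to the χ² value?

1.906

Total ratio parts = 16. Expected numbers out of 1039:
  agouti: 1039 × 9/16 = 584.4375
  black: 1039 × 3/16 = 194.8125
  albino: 1039 × 4/16 = 259.75
Contribution of albino: (282 − 259.75)² / 259.75 = 1.9059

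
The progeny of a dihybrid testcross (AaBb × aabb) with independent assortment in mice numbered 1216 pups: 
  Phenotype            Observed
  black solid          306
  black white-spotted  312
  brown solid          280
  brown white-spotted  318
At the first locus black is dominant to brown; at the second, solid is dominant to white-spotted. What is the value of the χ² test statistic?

2.763

A dihybrid testcross with independent assortment gives a 1:1:1:1 ratio.
Under the 1:1:1:1 hypothesis (Σ ratio = 4, N = 1216):
  black solid: 1216 × 1/4 = 304
  black white-spotted: 1216 × 1/4 = 304
  brown solid: 1216 × 1/4 = 304
  brown white-spotted: 1216 × 1/4 = 304
χ² = Σ (O − E)² / E
  black solid: (306 − 304)² / 304 = 0.0132
  black white-spotted: (312 − 304)² / 304 = 0.2105
  brown solid: (280 − 304)² / 304 = 1.8947
  brown white-spotted: (318 − 304)² / 304 = 0.6447
χ² = 0.0132 + 0.2105 + 1.8947 + 0.6447 = 2.7631 ≈ 2.763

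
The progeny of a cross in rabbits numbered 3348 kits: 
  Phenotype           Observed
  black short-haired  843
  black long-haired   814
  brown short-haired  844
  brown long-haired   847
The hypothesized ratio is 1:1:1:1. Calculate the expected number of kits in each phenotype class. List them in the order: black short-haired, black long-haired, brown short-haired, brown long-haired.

Expected counts for N = 3348 under a 1:1:1:1 ratio (total parts = 4):
  black short-haired: 3348 × 1/4 = 837
  black long-haired: 3348 × 1/4 = 837
  brown short-haired: 3348 × 1/4 = 837
  brown long-haired: 3348 × 1/4 = 837

837, 837, 837, 837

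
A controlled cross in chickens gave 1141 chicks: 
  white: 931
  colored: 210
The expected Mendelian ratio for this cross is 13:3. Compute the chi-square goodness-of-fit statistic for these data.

Under the 13:3 hypothesis (Σ ratio = 16, N = 1141):
  white: 1141 × 13/16 = 927.0625
  colored: 1141 × 3/16 = 213.9375
χ² = Σ (O − E)² / E
  white: (931 − 927.0625)² / 927.0625 = 0.0167
  colored: (210 − 213.9375)² / 213.9375 = 0.0725
χ² = 0.0167 + 0.0725 = 0.0892 ≈ 0.089

0.089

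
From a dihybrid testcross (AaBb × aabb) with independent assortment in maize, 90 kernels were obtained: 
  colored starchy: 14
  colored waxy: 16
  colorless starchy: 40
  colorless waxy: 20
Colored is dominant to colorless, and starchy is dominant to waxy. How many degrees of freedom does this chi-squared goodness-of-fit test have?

A dihybrid testcross with independent assortment gives a 1:1:1:1 ratio.
A goodness-of-fit test with 4 phenotype classes has df = 4 − 1 = 3.

3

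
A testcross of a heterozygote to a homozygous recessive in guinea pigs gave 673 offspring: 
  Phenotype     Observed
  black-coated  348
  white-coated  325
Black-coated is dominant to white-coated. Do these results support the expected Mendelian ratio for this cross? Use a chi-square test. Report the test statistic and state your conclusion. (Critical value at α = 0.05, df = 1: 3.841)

0.786; consistent

A testcross of a heterozygote (Aa × aa) gives a 1:1 phenotypic ratio.
Expected counts for N = 673 under a 1:1 ratio (total parts = 2):
  black-coated: 673 × 1/2 = 336.5
  white-coated: 673 × 1/2 = 336.5
χ² = Σ (O − E)² / E
  black-coated: (348 − 336.5)² / 336.5 = 0.3930
  white-coated: (325 − 336.5)² / 336.5 = 0.3930
χ² = 0.3930 + 0.3930 = 0.786
Degrees of freedom = 2 − 1 = 1; critical value at α = 0.05 is 3.841.
Since 0.786 < 3.841, we fail to reject the null hypothesis — the data are consistent with the 1:1 ratio.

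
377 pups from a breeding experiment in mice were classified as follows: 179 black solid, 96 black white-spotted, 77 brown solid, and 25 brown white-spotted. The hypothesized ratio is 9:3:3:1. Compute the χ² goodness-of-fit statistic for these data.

14.870

Expected counts for N = 377 under a 9:3:3:1 ratio (total parts = 16):
  black solid: 377 × 9/16 = 212.0625
  black white-spotted: 377 × 3/16 = 70.6875
  brown solid: 377 × 3/16 = 70.6875
  brown white-spotted: 377 × 1/16 = 23.5625
χ² = Σ (O − E)² / E
  black solid: (179 − 212.0625)² / 212.0625 = 5.1547
  black white-spotted: (96 − 70.6875)² / 70.6875 = 9.0642
  brown solid: (77 − 70.6875)² / 70.6875 = 0.5637
  brown white-spotted: (25 − 23.5625)² / 23.5625 = 0.0877
χ² = 5.1547 + 9.0642 + 0.5637 + 0.0877 = 14.8703 ≈ 14.870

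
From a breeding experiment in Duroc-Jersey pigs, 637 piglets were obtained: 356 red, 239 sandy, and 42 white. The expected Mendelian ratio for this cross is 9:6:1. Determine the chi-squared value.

Under the 9:6:1 hypothesis (Σ ratio = 16, N = 637):
  red: 637 × 9/16 = 358.3125
  sandy: 637 × 6/16 = 238.875
  white: 637 × 1/16 = 39.8125
χ² = Σ (O − E)² / E
  red: (356 − 358.3125)² / 358.3125 = 0.0149
  sandy: (239 − 238.875)² / 238.875 = 0.0001
  white: (42 − 39.8125)² / 39.8125 = 0.1202
χ² = 0.0149 + 0.0001 + 0.1202 = 0.1352 ≈ 0.135

0.135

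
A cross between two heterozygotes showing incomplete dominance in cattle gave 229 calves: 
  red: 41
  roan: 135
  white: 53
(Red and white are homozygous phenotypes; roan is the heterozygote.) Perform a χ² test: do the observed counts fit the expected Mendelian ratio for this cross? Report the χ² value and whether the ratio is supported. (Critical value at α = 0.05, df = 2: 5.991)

With incomplete dominance, a heterozygote × heterozygote cross gives a 1:2:1 phenotypic ratio.
The 1:2:1 ratio has 4 parts, so with N = 229 the expected counts are:
  red: 229 × 1/4 = 57.25
  roan: 229 × 2/4 = 114.5
  white: 229 × 1/4 = 57.25
χ² = Σ (O − E)² / E
  red: (41 − 57.25)² / 57.25 = 4.6124
  roan: (135 − 114.5)² / 114.5 = 3.6703
  white: (53 − 57.25)² / 57.25 = 0.3155
χ² = 4.6124 + 3.6703 + 0.3155 = 8.5982 ≈ 8.598
Degrees of freedom = 3 − 1 = 2; critical value at α = 0.05 is 5.991.
Since 8.598 > 5.991, we reject the null hypothesis — the data do not fit the 1:2:1 ratio.

8.598; not consistent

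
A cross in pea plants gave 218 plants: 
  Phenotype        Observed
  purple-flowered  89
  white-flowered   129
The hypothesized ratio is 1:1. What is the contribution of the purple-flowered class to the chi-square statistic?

Total ratio parts = 2. Expected numbers out of 218:
  purple-flowered: 218 × 1/2 = 109
  white-flowered: 218 × 1/2 = 109
Contribution of purple-flowered: (89 − 109)² / 109 = 3.6697

3.670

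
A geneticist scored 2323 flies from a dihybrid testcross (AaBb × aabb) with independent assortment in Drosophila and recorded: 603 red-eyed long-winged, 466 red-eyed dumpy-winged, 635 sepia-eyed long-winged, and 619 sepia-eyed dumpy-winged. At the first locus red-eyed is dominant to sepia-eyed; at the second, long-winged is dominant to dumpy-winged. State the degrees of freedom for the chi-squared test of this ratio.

A dihybrid testcross with independent assortment gives a 1:1:1:1 ratio.
A goodness-of-fit test with 4 phenotype classes has df = 4 − 1 = 3.

3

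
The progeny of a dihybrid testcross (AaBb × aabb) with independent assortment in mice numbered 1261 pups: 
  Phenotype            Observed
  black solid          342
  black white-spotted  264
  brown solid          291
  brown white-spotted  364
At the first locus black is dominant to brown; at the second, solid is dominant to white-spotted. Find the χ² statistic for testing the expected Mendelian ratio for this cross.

A dihybrid testcross with independent assortment gives a 1:1:1:1 ratio.
The 1:1:1:1 ratio has 4 parts, so with N = 1261 the expected counts are:
  black solid: 1261 × 1/4 = 315.25
  black white-spotted: 1261 × 1/4 = 315.25
  brown solid: 1261 × 1/4 = 315.25
  brown white-spotted: 1261 × 1/4 = 315.25
χ² = Σ (O − E)² / E
  black solid: (342 − 315.25)² / 315.25 = 2.2698
  black white-spotted: (264 − 315.25)² / 315.25 = 8.3317
  brown solid: (291 − 315.25)² / 315.25 = 1.8654
  brown white-spotted: (364 − 315.25)² / 315.25 = 7.5387
χ² = 2.2698 + 8.3317 + 1.8654 + 7.5387 = 20.0056 ≈ 20.006

20.006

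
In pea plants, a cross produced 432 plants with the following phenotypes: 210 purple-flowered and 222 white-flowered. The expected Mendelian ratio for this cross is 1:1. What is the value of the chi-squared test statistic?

Under the 1:1 hypothesis (Σ ratio = 2, N = 432):
  purple-flowered: 432 × 1/2 = 216
  white-flowered: 432 × 1/2 = 216
χ² = Σ (O − E)² / E
  purple-flowered: (210 − 216)² / 216 = 0.1667
  white-flowered: (222 − 216)² / 216 = 0.1667
χ² = 0.1667 + 0.1667 = 0.3334 ≈ 0.333

0.333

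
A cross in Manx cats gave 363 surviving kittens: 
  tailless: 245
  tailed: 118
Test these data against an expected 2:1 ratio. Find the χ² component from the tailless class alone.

0.037

The 2:1 ratio has 3 parts, so with N = 363 the expected counts are:
  tailless: 363 × 2/3 = 242
  tailed: 363 × 1/3 = 121
Contribution of tailless: (245 − 242)² / 242 = 0.0372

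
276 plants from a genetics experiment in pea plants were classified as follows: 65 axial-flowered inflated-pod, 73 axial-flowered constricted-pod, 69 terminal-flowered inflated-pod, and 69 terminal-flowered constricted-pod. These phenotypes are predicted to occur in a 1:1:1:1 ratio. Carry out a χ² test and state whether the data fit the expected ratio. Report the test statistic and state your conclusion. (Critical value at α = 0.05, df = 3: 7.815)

0.464; consistent

Under the 1:1:1:1 hypothesis (Σ ratio = 4, N = 276):
  axial-flowered inflated-pod: 276 × 1/4 = 69
  axial-flowered constricted-pod: 276 × 1/4 = 69
  terminal-flowered inflated-pod: 276 × 1/4 = 69
  terminal-flowered constricted-pod: 276 × 1/4 = 69
χ² = Σ (O − E)² / E
  axial-flowered inflated-pod: (65 − 69)² / 69 = 0.2319
  axial-flowered constricted-pod: (73 − 69)² / 69 = 0.2319
  terminal-flowered inflated-pod: (69 − 69)² / 69 = 0.0000
  terminal-flowered constricted-pod: (69 − 69)² / 69 = 0.0000
χ² = 0.2319 + 0.2319 + 0.0000 + 0.0000 = 0.4638 ≈ 0.464
Degrees of freedom = 4 − 1 = 3; critical value at α = 0.05 is 7.815.
Since 0.464 < 7.815, we fail to reject the null hypothesis — the data are consistent with the 1:1:1:1 ratio.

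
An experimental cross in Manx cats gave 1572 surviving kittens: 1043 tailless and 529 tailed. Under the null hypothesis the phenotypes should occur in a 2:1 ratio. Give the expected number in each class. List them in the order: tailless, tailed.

The 2:1 ratio has 3 parts, so with N = 1572 the expected counts are:
  tailless: 1572 × 2/3 = 1048
  tailed: 1572 × 1/3 = 524

1048, 524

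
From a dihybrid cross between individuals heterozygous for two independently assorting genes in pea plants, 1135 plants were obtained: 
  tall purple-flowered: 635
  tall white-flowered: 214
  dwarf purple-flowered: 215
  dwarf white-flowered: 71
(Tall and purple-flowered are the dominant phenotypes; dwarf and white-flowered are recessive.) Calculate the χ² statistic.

A dihybrid F₂ with independent assortment and complete dominance at both loci gives a 9:3:3:1 phenotypic ratio.
Total ratio parts = 16. Expected numbers out of 1135:
  tall purple-flowered: 1135 × 9/16 = 638.4375
  tall white-flowered: 1135 × 3/16 = 212.8125
  dwarf purple-flowered: 1135 × 3/16 = 212.8125
  dwarf white-flowered: 1135 × 1/16 = 70.9375
χ² = Σ (O − E)² / E
  tall purple-flowered: (635 − 638.4375)² / 638.4375 = 0.0185
  tall white-flowered: (214 − 212.8125)² / 212.8125 = 0.0066
  dwarf purple-flowered: (215 − 212.8125)² / 212.8125 = 0.0225
  dwarf white-flowered: (71 − 70.9375)² / 70.9375 = 0.0001
χ² = 0.0185 + 0.0066 + 0.0225 + 0.0001 = 0.0477 ≈ 0.048

0.048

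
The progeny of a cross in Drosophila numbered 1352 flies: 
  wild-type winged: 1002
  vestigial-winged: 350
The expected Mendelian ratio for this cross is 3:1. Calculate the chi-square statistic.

0.568

Total ratio parts = 4. Expected numbers out of 1352:
  wild-type winged: 1352 × 3/4 = 1014
  vestigial-winged: 1352 × 1/4 = 338
χ² = Σ (O − E)² / E
  wild-type winged: (1002 − 1014)² / 1014 = 0.1420
  vestigial-winged: (350 − 338)² / 338 = 0.4260
χ² = 0.1420 + 0.4260 = 0.568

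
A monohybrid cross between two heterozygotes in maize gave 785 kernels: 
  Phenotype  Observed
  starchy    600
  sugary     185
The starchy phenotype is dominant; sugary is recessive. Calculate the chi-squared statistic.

0.860

For a monohybrid cross between heterozygotes with complete dominance, the expected phenotypic ratio is 3:1.
Expected counts for N = 785 under a 3:1 ratio (total parts = 4):
  starchy: 785 × 3/4 = 588.75
  sugary: 785 × 1/4 = 196.25
χ² = Σ (O − E)² / E
  starchy: (600 − 588.75)² / 588.75 = 0.2150
  sugary: (185 − 196.25)² / 196.25 = 0.6449
χ² = 0.2150 + 0.6449 = 0.8599 ≈ 0.860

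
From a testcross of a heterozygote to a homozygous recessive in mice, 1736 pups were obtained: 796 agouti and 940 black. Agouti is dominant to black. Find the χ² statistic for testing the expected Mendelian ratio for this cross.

A testcross of a heterozygote (Aa × aa) gives a 1:1 phenotypic ratio.
Total ratio parts = 2. Expected numbers out of 1736:
  agouti: 1736 × 1/2 = 868
  black: 1736 × 1/2 = 868
χ² = Σ (O − E)² / E
  agouti: (796 − 868)² / 868 = 5.9724
  black: (940 − 868)² / 868 = 5.9724
χ² = 5.9724 + 5.9724 = 11.9448 ≈ 11.945

11.945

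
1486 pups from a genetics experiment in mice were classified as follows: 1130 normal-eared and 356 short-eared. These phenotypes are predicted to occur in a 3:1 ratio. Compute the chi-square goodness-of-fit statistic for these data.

0.862

Under the 3:1 hypothesis (Σ ratio = 4, N = 1486):
  normal-eared: 1486 × 3/4 = 1114.5
  short-eared: 1486 × 1/4 = 371.5
χ² = Σ (O − E)² / E
  normal-eared: (1130 − 1114.5)² / 1114.5 = 0.2156
  short-eared: (356 − 371.5)² / 371.5 = 0.6467
χ² = 0.2156 + 0.6467 = 0.8623 ≈ 0.862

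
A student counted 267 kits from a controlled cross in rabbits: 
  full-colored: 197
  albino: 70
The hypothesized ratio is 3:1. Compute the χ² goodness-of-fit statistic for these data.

Under the 3:1 hypothesis (Σ ratio = 4, N = 267):
  full-colored: 267 × 3/4 = 200.25
  albino: 267 × 1/4 = 66.75
χ² = Σ (O − E)² / E
  full-colored: (197 − 200.25)² / 200.25 = 0.0527
  albino: (70 − 66.75)² / 66.75 = 0.1582
χ² = 0.0527 + 0.1582 = 0.2109 ≈ 0.211

0.211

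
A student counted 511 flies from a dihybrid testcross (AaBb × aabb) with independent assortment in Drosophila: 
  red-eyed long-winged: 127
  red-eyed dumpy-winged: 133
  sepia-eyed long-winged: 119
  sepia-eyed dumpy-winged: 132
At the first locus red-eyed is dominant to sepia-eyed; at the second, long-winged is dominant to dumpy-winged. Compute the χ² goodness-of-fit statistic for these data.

A dihybrid testcross with independent assortment gives a 1:1:1:1 ratio.
The 1:1:1:1 ratio has 4 parts, so with N = 511 the expected counts are:
  red-eyed long-winged: 511 × 1/4 = 127.75
  red-eyed dumpy-winged: 511 × 1/4 = 127.75
  sepia-eyed long-winged: 511 × 1/4 = 127.75
  sepia-eyed dumpy-winged: 511 × 1/4 = 127.75
χ² = Σ (O − E)² / E
  red-eyed long-winged: (127 − 127.75)² / 127.75 = 0.0044
  red-eyed dumpy-winged: (133 − 127.75)² / 127.75 = 0.2158
  sepia-eyed long-winged: (119 − 127.75)² / 127.75 = 0.5993
  sepia-eyed dumpy-winged: (132 − 127.75)² / 127.75 = 0.1414
χ² = 0.0044 + 0.2158 + 0.5993 + 0.1414 = 0.9609 ≈ 0.961

0.961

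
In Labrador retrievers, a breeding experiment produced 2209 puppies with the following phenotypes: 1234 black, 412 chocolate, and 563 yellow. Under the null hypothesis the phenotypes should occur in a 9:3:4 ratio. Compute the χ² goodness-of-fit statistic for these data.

0.280

Expected counts for N = 2209 under a 9:3:4 ratio (total parts = 16):
  black: 2209 × 9/16 = 1242.5625
  chocolate: 2209 × 3/16 = 414.1875
  yellow: 2209 × 4/16 = 552.25
χ² = Σ (O − E)² / E
  black: (1234 − 1242.5625)² / 1242.5625 = 0.0590
  chocolate: (412 − 414.1875)² / 414.1875 = 0.0116
  yellow: (563 − 552.25)² / 552.25 = 0.2093
χ² = 0.0590 + 0.0116 + 0.2093 = 0.2799 ≈ 0.280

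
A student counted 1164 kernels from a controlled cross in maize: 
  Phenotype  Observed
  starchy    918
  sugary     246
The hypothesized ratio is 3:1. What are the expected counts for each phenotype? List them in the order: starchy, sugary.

873, 291

The 3:1 ratio has 4 parts, so with N = 1164 the expected counts are:
  starchy: 1164 × 3/4 = 873
  sugary: 1164 × 1/4 = 291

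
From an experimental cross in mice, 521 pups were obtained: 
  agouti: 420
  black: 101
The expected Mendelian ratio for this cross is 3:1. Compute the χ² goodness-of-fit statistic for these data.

8.758

The 3:1 ratio has 4 parts, so with N = 521 the expected counts are:
  agouti: 521 × 3/4 = 390.75
  black: 521 × 1/4 = 130.25
χ² = Σ (O − E)² / E
  agouti: (420 − 390.75)² / 390.75 = 2.1895
  black: (101 − 130.25)² / 130.25 = 6.5686
χ² = 2.1895 + 6.5686 = 8.7581 ≈ 8.758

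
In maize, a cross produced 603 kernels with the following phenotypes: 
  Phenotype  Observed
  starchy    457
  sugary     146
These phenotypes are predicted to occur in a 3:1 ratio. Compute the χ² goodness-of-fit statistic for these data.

Total ratio parts = 4. Expected numbers out of 603:
  starchy: 603 × 3/4 = 452.25
  sugary: 603 × 1/4 = 150.75
χ² = Σ (O − E)² / E
  starchy: (457 − 452.25)² / 452.25 = 0.0499
  sugary: (146 − 150.75)² / 150.75 = 0.1497
χ² = 0.0499 + 0.1497 = 0.1996 ≈ 0.200

0.200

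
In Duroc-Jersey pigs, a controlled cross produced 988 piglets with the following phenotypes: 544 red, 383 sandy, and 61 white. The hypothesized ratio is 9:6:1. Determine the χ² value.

Under the 9:6:1 hypothesis (Σ ratio = 16, N = 988):
  red: 988 × 9/16 = 555.75
  sandy: 988 × 6/16 = 370.5
  white: 988 × 1/16 = 61.75
χ² = Σ (O − E)² / E
  red: (544 − 555.75)² / 555.75 = 0.2484
  sandy: (383 − 370.5)² / 370.5 = 0.4217
  white: (61 − 61.75)² / 61.75 = 0.0091
χ² = 0.2484 + 0.4217 + 0.0091 = 0.6792 ≈ 0.679

0.679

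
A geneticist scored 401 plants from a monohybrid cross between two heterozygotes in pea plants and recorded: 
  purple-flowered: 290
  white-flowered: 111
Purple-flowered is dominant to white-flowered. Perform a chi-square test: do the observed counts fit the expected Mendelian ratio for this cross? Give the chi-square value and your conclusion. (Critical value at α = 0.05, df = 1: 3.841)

For a monohybrid cross between heterozygotes with complete dominance, the expected phenotypic ratio is 3:1.
Total ratio parts = 4. Expected numbers out of 401:
  purple-flowered: 401 × 3/4 = 300.75
  white-flowered: 401 × 1/4 = 100.25
χ² = Σ (O − E)² / E
  purple-flowered: (290 − 300.75)² / 300.75 = 0.3842
  white-flowered: (111 − 100.25)² / 100.25 = 1.1527
χ² = 0.3842 + 1.1527 = 1.5369 ≈ 1.537
Degrees of freedom = 2 − 1 = 1; critical value at α = 0.05 is 3.841.
Since 1.537 < 3.841, we fail to reject the null hypothesis — the data are consistent with the 3:1 ratio.

1.537; consistent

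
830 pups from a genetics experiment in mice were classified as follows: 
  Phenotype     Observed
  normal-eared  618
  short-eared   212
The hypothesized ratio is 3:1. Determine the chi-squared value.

0.130

Under the 3:1 hypothesis (Σ ratio = 4, N = 830):
  normal-eared: 830 × 3/4 = 622.5
  short-eared: 830 × 1/4 = 207.5
χ² = Σ (O − E)² / E
  normal-eared: (618 − 622.5)² / 622.5 = 0.0325
  short-eared: (212 − 207.5)² / 207.5 = 0.0976
χ² = 0.0325 + 0.0976 = 0.1301 ≈ 0.130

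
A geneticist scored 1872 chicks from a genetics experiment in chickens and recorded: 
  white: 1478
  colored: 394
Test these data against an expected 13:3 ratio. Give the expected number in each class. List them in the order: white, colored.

1521, 351

Total ratio parts = 16. Expected numbers out of 1872:
  white: 1872 × 13/16 = 1521
  colored: 1872 × 3/16 = 351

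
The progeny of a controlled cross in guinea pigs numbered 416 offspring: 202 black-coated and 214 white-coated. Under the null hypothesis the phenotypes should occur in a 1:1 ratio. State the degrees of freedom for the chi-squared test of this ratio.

1

A goodness-of-fit test with 2 phenotype classes has df = 2 − 1 = 1.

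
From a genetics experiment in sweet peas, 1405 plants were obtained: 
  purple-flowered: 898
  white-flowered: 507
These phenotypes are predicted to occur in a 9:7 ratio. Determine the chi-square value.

33.539

Under the 9:7 hypothesis (Σ ratio = 16, N = 1405):
  purple-flowered: 1405 × 9/16 = 790.3125
  white-flowered: 1405 × 7/16 = 614.6875
χ² = Σ (O − E)² / E
  purple-flowered: (898 − 790.3125)² / 790.3125 = 14.6734
  white-flowered: (507 − 614.6875)² / 614.6875 = 18.8658
χ² = 14.6734 + 18.8658 = 33.5392 ≈ 33.539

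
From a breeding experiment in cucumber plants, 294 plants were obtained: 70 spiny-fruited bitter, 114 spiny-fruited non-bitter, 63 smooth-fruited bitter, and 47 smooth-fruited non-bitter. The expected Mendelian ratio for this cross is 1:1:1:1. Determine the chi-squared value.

Total ratio parts = 4. Expected numbers out of 294:
  spiny-fruited bitter: 294 × 1/4 = 73.5
  spiny-fruited non-bitter: 294 × 1/4 = 73.5
  smooth-fruited bitter: 294 × 1/4 = 73.5
  smooth-fruited non-bitter: 294 × 1/4 = 73.5
χ² = Σ (O − E)² / E
  spiny-fruited bitter: (70 − 73.5)² / 73.5 = 0.1667
  spiny-fruited non-bitter: (114 − 73.5)² / 73.5 = 22.3163
  smooth-fruited bitter: (63 − 73.5)² / 73.5 = 1.5000
  smooth-fruited non-bitter: (47 − 73.5)² / 73.5 = 9.5544
χ² = 0.1667 + 22.3163 + 1.5000 + 9.5544 = 33.5374 ≈ 33.537

33.537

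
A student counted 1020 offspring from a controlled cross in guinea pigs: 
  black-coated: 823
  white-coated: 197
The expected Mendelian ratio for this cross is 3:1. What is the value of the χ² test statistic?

Expected counts for N = 1020 under a 3:1 ratio (total parts = 4):
  black-coated: 1020 × 3/4 = 765
  white-coated: 1020 × 1/4 = 255
χ² = Σ (O − E)² / E
  black-coated: (823 − 765)² / 765 = 4.3974
  white-coated: (197 − 255)² / 255 = 13.1922
χ² = 4.3974 + 13.1922 = 17.5896 ≈ 17.590

17.590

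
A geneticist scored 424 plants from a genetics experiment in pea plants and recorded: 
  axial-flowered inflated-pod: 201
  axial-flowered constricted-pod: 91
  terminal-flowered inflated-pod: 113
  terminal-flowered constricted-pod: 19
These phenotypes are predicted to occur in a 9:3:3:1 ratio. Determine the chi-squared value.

23.799

Total ratio parts = 16. Expected numbers out of 424:
  axial-flowered inflated-pod: 424 × 9/16 = 238.5
  axial-flowered constricted-pod: 424 × 3/16 = 79.5
  terminal-flowered inflated-pod: 424 × 3/16 = 79.5
  terminal-flowered constricted-pod: 424 × 1/16 = 26.5
χ² = Σ (O − E)² / E
  axial-flowered inflated-pod: (201 − 238.5)² / 238.5 = 5.8962
  axial-flowered constricted-pod: (91 − 79.5)² / 79.5 = 1.6635
  terminal-flowered inflated-pod: (113 − 79.5)² / 79.5 = 14.1164
  terminal-flowered constricted-pod: (19 − 26.5)² / 26.5 = 2.1226
χ² = 5.8962 + 1.6635 + 14.1164 + 2.1226 = 23.7987 ≈ 23.799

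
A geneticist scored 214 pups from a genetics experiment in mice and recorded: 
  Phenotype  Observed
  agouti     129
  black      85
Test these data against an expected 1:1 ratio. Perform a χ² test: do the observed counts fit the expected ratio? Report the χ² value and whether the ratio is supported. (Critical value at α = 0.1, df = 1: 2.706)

Under the 1:1 hypothesis (Σ ratio = 2, N = 214):
  agouti: 214 × 1/2 = 107
  black: 214 × 1/2 = 107
χ² = Σ (O − E)² / E
  agouti: (129 − 107)² / 107 = 4.5234
  black: (85 − 107)² / 107 = 4.5234
χ² = 4.5234 + 4.5234 = 9.0468 ≈ 9.047
Degrees of freedom = 2 − 1 = 1; critical value at α = 0.1 is 2.706.
Since 9.047 > 2.706, we reject the null hypothesis — the data do not fit the 1:1 ratio.

9.047; not consistent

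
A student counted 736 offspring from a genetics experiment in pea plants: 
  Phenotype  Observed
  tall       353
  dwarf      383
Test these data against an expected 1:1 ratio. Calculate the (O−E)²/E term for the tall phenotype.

0.611

Total ratio parts = 2. Expected numbers out of 736:
  tall: 736 × 1/2 = 368
  dwarf: 736 × 1/2 = 368
Contribution of tall: (353 − 368)² / 368 = 0.6114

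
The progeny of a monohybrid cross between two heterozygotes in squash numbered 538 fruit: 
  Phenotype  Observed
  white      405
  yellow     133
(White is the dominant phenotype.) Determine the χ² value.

For a monohybrid cross between heterozygotes with complete dominance, the expected phenotypic ratio is 3:1.
Expected counts for N = 538 under a 3:1 ratio (total parts = 4):
  white: 538 × 3/4 = 403.5
  yellow: 538 × 1/4 = 134.5
χ² = Σ (O − E)² / E
  white: (405 − 403.5)² / 403.5 = 0.0056
  yellow: (133 − 134.5)² / 134.5 = 0.0167
χ² = 0.0056 + 0.0167 = 0.0223 ≈ 0.022

0.022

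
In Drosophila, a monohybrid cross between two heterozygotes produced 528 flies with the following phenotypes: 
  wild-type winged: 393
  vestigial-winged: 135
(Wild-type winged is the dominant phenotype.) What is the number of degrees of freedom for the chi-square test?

For a monohybrid cross between heterozygotes with complete dominance, the expected phenotypic ratio is 3:1.
A goodness-of-fit test with 2 phenotype classes has df = 2 − 1 = 1.

1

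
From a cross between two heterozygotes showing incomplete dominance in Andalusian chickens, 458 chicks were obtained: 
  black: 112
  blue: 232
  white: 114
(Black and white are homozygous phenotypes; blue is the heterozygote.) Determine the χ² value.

With incomplete dominance, a heterozygote × heterozygote cross gives a 1:2:1 phenotypic ratio.
Under the 1:2:1 hypothesis (Σ ratio = 4, N = 458):
  black: 458 × 1/4 = 114.5
  blue: 458 × 2/4 = 229
  white: 458 × 1/4 = 114.5
χ² = Σ (O − E)² / E
  black: (112 − 114.5)² / 114.5 = 0.0546
  blue: (232 − 229)² / 229 = 0.0393
  white: (114 − 114.5)² / 114.5 = 0.0022
χ² = 0.0546 + 0.0393 + 0.0022 = 0.0961 ≈ 0.096

0.096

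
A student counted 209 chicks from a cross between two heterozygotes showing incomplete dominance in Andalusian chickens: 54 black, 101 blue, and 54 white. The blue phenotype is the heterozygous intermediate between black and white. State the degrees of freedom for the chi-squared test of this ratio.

2

With incomplete dominance, a heterozygote × heterozygote cross gives a 1:2:1 phenotypic ratio.
A goodness-of-fit test with 3 phenotype classes has df = 3 − 1 = 2.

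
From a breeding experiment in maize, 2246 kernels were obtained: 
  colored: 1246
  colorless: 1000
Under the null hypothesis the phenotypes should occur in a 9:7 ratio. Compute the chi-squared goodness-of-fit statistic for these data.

0.546

Total ratio parts = 16. Expected numbers out of 2246:
  colored: 2246 × 9/16 = 1263.375
  colorless: 2246 × 7/16 = 982.625
χ² = Σ (O − E)² / E
  colored: (1246 − 1263.375)² / 1263.375 = 0.2390
  colorless: (1000 − 982.625)² / 982.625 = 0.3072
χ² = 0.2390 + 0.3072 = 0.5462 ≈ 0.546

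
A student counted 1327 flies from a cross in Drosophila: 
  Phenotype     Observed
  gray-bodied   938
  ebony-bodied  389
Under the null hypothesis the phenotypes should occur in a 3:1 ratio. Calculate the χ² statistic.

13.173

The 3:1 ratio has 4 parts, so with N = 1327 the expected counts are:
  gray-bodied: 1327 × 3/4 = 995.25
  ebony-bodied: 1327 × 1/4 = 331.75
χ² = Σ (O − E)² / E
  gray-bodied: (938 − 995.25)² / 995.25 = 3.2932
  ebony-bodied: (389 − 331.75)² / 331.75 = 9.8796
χ² = 3.2932 + 9.8796 = 13.1728 ≈ 13.173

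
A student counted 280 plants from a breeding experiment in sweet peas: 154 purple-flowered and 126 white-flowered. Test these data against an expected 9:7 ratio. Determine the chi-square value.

0.178

Under the 9:7 hypothesis (Σ ratio = 16, N = 280):
  purple-flowered: 280 × 9/16 = 157.5
  white-flowered: 280 × 7/16 = 122.5
χ² = Σ (O − E)² / E
  purple-flowered: (154 − 157.5)² / 157.5 = 0.0778
  white-flowered: (126 − 122.5)² / 122.5 = 0.1000
χ² = 0.0778 + 0.1000 = 0.1778 ≈ 0.178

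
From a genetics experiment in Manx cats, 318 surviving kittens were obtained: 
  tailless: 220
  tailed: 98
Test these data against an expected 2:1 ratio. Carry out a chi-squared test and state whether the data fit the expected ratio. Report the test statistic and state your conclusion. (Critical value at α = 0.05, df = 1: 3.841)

The 2:1 ratio has 3 parts, so with N = 318 the expected counts are:
  tailless: 318 × 2/3 = 212
  tailed: 318 × 1/3 = 106
χ² = Σ (O − E)² / E
  tailless: (220 − 212)² / 212 = 0.3019
  tailed: (98 − 106)² / 106 = 0.6038
χ² = 0.3019 + 0.6038 = 0.9057 ≈ 0.906
Degrees of freedom = 2 − 1 = 1; critical value at α = 0.05 is 3.841.
Since 0.906 < 3.841, we fail to reject the null hypothesis — the data are consistent with the 2:1 ratio.

0.906; consistent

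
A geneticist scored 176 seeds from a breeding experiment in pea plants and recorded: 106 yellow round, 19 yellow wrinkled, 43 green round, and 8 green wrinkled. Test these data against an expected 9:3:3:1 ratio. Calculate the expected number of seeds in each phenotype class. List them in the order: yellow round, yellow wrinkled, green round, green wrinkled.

Total ratio parts = 16. Expected numbers out of 176:
  yellow round: 176 × 9/16 = 99
  yellow wrinkled: 176 × 3/16 = 33
  green round: 176 × 3/16 = 33
  green wrinkled: 176 × 1/16 = 11

99, 33, 33, 11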